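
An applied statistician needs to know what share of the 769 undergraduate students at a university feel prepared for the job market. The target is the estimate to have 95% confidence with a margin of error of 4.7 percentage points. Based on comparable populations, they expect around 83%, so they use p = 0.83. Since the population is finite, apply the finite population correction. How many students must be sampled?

187

For 95% confidence, z = 1.960.
Unadjusted: n₀ = 1.960² × 0.83 × 0.17 / 0.047² ≈ 245.38, so n₀ = 246.
Finite population correction with N = 769: n = n₀ / (1 + (n₀−1)/N) = 246 / (1 + 245/769) = 246 / 1.3186 ≈ 186.56.
Rounding up, n = 187.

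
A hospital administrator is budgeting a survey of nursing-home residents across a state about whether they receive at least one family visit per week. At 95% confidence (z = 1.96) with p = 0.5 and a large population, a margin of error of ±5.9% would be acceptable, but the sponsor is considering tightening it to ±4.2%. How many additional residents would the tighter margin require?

269

At ±5.9%: n = 1.96² × 0.2500 / 0.059² ≈ 275.90 → 276.
At ±4.2%: n = 1.96² × 0.2500 / 0.042² ≈ 544.44 → 545.
Additional respondents: 545 − 276 = 269.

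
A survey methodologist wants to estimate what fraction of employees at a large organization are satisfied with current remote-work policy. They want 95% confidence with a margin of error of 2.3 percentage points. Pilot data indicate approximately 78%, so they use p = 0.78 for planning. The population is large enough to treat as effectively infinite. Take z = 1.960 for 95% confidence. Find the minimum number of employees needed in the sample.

1247

With p = 0.78, p(1−p) = 0.1716.
n = z²·p(1−p)/E² = 1.960² × 0.1716 / 0.023² = 3.8416 × 0.1716 / 0.000529 ≈ 1246.16.
Rounding up gives n = 1247.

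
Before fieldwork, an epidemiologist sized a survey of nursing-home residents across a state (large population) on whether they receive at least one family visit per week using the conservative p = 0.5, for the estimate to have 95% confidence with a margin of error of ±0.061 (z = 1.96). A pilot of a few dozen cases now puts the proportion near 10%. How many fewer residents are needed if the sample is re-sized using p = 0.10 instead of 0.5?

Conservative (p = 0.5): n = 1.96² × 0.25 / 0.061² ≈ 258.10 → 259.
Using p = 0.10: p(1−p) = 0.0900, so n = 1.96² × 0.0900 / 0.061² ≈ 92.92 → 93.
Reduction: 259 − 93 = 166.

166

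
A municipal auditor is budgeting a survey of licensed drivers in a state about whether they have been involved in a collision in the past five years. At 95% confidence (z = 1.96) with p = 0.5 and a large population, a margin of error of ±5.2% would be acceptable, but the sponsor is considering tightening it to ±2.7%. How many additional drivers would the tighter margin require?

962

At ±5.2%: n = 1.96² × 0.2500 / 0.052² ≈ 355.18 → 356.
At ±2.7%: n = 1.96² × 0.2500 / 0.027² ≈ 1317.42 → 1318.
Additional respondents: 1318 − 356 = 962.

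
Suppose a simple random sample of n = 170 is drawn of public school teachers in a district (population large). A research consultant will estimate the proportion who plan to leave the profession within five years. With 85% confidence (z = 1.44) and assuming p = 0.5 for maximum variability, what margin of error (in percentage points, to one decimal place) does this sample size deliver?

SE(p̂) = √[p(1−p)/n] = √[0.2500/170] = 0.03835.
E = z × SE = 1.44 × 0.03835 = 0.05522, or 5.5 percentage points.

5.5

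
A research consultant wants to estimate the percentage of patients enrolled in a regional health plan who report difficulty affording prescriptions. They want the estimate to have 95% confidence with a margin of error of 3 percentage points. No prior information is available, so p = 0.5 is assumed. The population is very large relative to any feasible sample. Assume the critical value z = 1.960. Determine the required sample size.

With p = 0.5, p(1−p) = 0.25.
n = z²·p(1−p)/E² = 1.960² × 0.2500 / 0.030² = 3.8416 × 0.2500 / 0.000900 ≈ 1067.11.
Rounding up gives n = 1068.

1068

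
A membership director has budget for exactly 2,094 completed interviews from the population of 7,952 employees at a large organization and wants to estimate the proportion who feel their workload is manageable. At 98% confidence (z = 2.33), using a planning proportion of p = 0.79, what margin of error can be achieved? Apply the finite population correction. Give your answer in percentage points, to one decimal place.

1.8

Finite-population factor: (N−n)/(N−1) = (7952−2094)/(7952−1) = 0.7368.
SE(p̂) = √[p(1−p)/n · (N−n)/(N−1)] = √[0.1659/2094 × 0.7368] = 0.00764.
E = z × SE = 2.33 × 0.00764 = 0.01780 ≈ 1.8 percentage points.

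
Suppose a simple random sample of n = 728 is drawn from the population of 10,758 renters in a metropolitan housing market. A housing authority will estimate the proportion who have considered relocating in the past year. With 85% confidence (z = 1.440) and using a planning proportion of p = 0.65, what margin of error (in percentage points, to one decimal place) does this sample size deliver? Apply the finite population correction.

Finite-population factor: (N−n)/(N−1) = (10758−728)/(10758−1) = 0.9324.
SE(p̂) = √[p(1−p)/n · (N−n)/(N−1)] = √[0.2275/728 × 0.9324] = 0.01707.
E = z × SE = 1.440 × 0.01707 = 0.02458 ≈ 2.5 percentage points.

2.5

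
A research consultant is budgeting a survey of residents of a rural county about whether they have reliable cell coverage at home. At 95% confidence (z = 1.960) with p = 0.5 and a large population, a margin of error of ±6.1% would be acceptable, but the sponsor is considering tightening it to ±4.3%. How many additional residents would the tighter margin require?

261

At ±6.1%: n = 1.960² × 0.2500 / 0.061² ≈ 258.10 → 259.
At ±4.3%: n = 1.960² × 0.2500 / 0.043² ≈ 519.42 → 520.
Additional respondents: 520 − 259 = 261.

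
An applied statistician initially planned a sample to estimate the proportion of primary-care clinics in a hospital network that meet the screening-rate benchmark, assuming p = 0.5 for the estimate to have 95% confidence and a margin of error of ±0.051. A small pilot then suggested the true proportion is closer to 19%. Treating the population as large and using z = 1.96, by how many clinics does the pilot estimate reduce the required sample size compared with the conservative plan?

Conservative (p = 0.5): n = 1.96² × 0.25 / 0.051² ≈ 369.24 → 370.
Using p = 0.19: p(1−p) = 0.1539, so n = 1.96² × 0.1539 / 0.051² ≈ 227.31 → 228.
Reduction: 370 − 228 = 142.

142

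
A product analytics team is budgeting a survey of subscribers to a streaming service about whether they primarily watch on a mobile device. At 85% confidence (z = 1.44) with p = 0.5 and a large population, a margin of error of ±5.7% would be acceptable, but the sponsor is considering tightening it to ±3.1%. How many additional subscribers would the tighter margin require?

At ±5.7%: n = 1.44² × 0.2500 / 0.057² ≈ 159.56 → 160.
At ±3.1%: n = 1.44² × 0.2500 / 0.031² ≈ 539.44 → 540.
Additional respondents: 540 − 160 = 380.

380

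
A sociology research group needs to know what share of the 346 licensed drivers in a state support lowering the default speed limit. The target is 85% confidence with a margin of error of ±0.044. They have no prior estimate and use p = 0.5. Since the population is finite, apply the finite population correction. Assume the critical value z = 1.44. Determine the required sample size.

152

Unadjusted: n₀ = 1.44² × 0.50 × 0.50 / 0.044² ≈ 267.77, so n₀ = 268.
Finite population correction with N = 346: n = n₀ / (1 + (n₀−1)/N) = 268 / (1 + 267/346) = 268 / 1.7717 ≈ 151.27.
Rounding up, n = 152.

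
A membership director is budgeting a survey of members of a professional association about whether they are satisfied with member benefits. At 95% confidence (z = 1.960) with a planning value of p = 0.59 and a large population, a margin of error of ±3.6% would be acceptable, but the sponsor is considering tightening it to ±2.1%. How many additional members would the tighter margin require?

1390

At ±3.6%: n = 1.960² × 0.2419 / 0.036² ≈ 717.04 → 718.
At ±2.1%: n = 1.960² × 0.2419 / 0.021² ≈ 2107.22 → 2108.
Additional respondents: 2108 − 718 = 1390.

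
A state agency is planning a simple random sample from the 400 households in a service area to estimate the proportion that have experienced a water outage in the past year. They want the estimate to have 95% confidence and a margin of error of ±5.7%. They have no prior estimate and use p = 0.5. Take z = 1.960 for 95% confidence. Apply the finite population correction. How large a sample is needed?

Unadjusted: n₀ = 1.960² × 0.50 × 0.50 / 0.057² ≈ 295.60, so n₀ = 296.
Finite population correction with N = 400: n = n₀ / (1 + (n₀−1)/N) = 296 / (1 + 295/400) = 296 / 1.7375 ≈ 170.36.
Rounding up, n = 171.

171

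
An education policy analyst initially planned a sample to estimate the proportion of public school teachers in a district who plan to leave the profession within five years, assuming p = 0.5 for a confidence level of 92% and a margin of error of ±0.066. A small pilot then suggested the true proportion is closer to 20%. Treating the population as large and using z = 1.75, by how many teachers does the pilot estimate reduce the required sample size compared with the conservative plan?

Conservative (p = 0.5): n = 1.75² × 0.25 / 0.066² ≈ 175.76 → 176.
Using p = 0.20: p(1−p) = 0.1600, so n = 1.75² × 0.1600 / 0.066² ≈ 112.49 → 113.
Reduction: 176 − 113 = 63.

63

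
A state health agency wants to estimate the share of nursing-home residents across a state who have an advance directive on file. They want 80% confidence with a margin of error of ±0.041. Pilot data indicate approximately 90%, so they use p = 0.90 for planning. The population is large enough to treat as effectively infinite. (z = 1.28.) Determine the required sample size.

88

With p = 0.90, p(1−p) = 0.0900.
n = z²·p(1−p)/E² = 1.28² × 0.0900 / 0.041² = 1.6384 × 0.0900 / 0.001681 ≈ 87.72.
Rounding up gives n = 88.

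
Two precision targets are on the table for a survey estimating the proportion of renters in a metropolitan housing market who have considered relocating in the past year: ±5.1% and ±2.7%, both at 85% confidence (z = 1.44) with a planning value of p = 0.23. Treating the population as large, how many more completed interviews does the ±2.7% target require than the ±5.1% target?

362

At ±5.1%: n = 1.44² × 0.1771 / 0.051² ≈ 141.19 → 142.
At ±2.7%: n = 1.44² × 0.1771 / 0.027² ≈ 503.75 → 504.
Additional respondents: 504 − 142 = 362.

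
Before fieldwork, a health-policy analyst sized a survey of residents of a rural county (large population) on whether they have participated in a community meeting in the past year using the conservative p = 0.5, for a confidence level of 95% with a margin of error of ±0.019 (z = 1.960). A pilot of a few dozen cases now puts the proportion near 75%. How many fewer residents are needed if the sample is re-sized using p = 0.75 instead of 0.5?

Conservative (p = 0.5): n = 1.960² × 0.25 / 0.019² ≈ 2660.39 → 2661.
Using p = 0.75: p(1−p) = 0.1875, so n = 1.960² × 0.1875 / 0.019² ≈ 1995.29 → 1996.
Reduction: 2661 − 1996 = 665.

665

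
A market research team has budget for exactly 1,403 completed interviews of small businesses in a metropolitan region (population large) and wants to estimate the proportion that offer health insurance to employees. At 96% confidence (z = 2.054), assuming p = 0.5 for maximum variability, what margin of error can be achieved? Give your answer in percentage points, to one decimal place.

SE(p̂) = √[p(1−p)/n] = √[0.2500/1403] = 0.01335.
E = z × SE = 2.054 × 0.01335 = 0.02742, or 2.7 percentage points.

2.7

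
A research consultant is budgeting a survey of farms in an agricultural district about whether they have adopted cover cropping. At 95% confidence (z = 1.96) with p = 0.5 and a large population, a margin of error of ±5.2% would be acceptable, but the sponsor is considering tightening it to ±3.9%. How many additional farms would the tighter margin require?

276

At ±5.2%: n = 1.96² × 0.2500 / 0.052² ≈ 355.18 → 356.
At ±3.9%: n = 1.96² × 0.2500 / 0.039² ≈ 631.43 → 632.
Additional respondents: 632 − 356 = 276.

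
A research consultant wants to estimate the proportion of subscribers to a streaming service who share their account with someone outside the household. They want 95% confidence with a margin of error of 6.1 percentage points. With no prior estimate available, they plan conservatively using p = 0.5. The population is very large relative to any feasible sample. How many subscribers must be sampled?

259

For 95% confidence, z = 1.96.
With p = 0.5, p(1−p) = 0.25.
n = z²·p(1−p)/E² = 1.96² × 0.2500 / 0.061² = 3.8416 × 0.2500 / 0.003721 ≈ 258.10.
Rounding up gives n = 259.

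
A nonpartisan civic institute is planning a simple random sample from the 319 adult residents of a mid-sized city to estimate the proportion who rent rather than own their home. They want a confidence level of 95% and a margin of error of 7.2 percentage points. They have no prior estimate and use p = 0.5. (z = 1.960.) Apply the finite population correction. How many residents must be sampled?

Unadjusted: n₀ = 1.960² × 0.50 × 0.50 / 0.072² ≈ 185.26, so n₀ = 186.
Finite population correction with N = 319: n = n₀ / (1 + (n₀−1)/N) = 186 / (1 + 185/319) = 186 / 1.5799 ≈ 117.73.
Rounding up, n = 118.

118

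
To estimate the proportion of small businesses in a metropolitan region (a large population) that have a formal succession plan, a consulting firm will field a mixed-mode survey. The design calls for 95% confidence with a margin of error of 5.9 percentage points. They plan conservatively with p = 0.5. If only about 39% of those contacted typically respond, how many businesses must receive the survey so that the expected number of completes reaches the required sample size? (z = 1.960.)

Completed interviews needed: n₀ = 1.960² × 0.2500 / 0.059² ≈ 275.90 → 276.
At a 39% response rate, contacts needed = 276 / 0.39 ≈ 707.69 → 708.

708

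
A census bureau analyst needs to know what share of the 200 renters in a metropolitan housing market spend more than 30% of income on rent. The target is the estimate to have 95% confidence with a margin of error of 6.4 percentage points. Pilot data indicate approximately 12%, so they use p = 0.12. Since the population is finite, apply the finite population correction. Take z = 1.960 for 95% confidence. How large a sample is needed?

67

Unadjusted: n₀ = 1.960² × 0.12 × 0.88 / 0.064² ≈ 99.04, so n₀ = 100.
Finite population correction with N = 200: n = n₀ / (1 + (n₀−1)/N) = 100 / (1 + 99/200) = 100 / 1.4950 ≈ 66.89.
Rounding up, n = 67.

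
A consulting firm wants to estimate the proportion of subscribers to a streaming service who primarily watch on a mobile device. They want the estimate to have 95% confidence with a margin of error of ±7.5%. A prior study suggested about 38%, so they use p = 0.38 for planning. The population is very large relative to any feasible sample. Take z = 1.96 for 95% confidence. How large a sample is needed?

With p = 0.38, p(1−p) = 0.2356.
n = z²·p(1−p)/E² = 1.96² × 0.2356 / 0.075² = 3.8416 × 0.2356 / 0.005625 ≈ 160.90.
Rounding up gives n = 161.

161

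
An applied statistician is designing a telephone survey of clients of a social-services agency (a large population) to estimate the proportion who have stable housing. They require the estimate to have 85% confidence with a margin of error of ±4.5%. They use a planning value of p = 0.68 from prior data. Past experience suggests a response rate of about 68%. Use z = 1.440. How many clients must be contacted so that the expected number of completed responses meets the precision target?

328

Completed interviews needed: n₀ = 1.440² × 0.2176 / 0.045² ≈ 222.82 → 223.
At a 68% response rate, contacts needed = 223 / 0.68 ≈ 327.94 → 328.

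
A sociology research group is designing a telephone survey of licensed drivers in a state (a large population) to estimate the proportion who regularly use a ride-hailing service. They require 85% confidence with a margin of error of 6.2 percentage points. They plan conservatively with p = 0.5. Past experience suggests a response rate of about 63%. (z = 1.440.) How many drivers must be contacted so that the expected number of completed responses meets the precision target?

Completed interviews needed: n₀ = 1.440² × 0.2500 / 0.062² ≈ 134.86 → 135.
At a 63% response rate, contacts needed = 135 / 0.63 ≈ 214.29 → 215.

215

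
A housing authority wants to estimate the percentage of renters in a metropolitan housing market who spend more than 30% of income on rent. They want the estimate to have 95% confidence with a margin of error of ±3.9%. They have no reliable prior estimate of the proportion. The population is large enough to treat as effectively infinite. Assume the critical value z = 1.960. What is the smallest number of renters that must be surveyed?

With no prior estimate, use p = 0.5, giving p(1−p) = 0.25.
n = z²·p(1−p)/E² = 1.960² × 0.2500 / 0.039² = 3.8416 × 0.2500 / 0.001521 ≈ 631.43.
Rounding up gives n = 632.

632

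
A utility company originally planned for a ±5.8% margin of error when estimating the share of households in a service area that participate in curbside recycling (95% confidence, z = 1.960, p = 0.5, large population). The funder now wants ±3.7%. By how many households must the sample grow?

At ±5.8%: n = 1.960² × 0.2500 / 0.058² ≈ 285.49 → 286.
At ±3.7%: n = 1.960² × 0.2500 / 0.037² ≈ 701.53 → 702.
Additional respondents: 702 − 286 = 416.

416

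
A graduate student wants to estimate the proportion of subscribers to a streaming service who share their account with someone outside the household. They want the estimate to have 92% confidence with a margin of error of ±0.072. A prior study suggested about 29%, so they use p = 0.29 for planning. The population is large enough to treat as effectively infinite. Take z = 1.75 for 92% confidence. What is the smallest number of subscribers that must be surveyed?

With p = 0.29, p(1−p) = 0.2059.
n = z²·p(1−p)/E² = 1.75² × 0.2059 / 0.072² = 3.0625 × 0.2059 / 0.005184 ≈ 121.64.
Rounding up gives n = 122.

122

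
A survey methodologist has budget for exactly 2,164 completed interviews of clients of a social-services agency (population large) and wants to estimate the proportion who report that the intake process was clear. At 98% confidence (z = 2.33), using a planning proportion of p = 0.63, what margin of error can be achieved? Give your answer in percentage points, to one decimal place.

SE(p̂) = √[p(1−p)/n] = √[0.2331/2164] = 0.01038.
E = z × SE = 2.33 × 0.01038 = 0.02418, or 2.4 percentage points.

2.4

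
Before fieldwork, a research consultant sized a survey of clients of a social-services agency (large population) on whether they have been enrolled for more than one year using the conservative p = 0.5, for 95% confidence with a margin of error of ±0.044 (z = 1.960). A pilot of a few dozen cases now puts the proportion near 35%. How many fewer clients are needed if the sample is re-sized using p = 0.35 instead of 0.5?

Conservative (p = 0.5): n = 1.960² × 0.25 / 0.044² ≈ 496.07 → 497.
Using p = 0.35: p(1−p) = 0.2275, so n = 1.960² × 0.2275 / 0.044² ≈ 451.43 → 452.
Reduction: 497 − 452 = 45.

45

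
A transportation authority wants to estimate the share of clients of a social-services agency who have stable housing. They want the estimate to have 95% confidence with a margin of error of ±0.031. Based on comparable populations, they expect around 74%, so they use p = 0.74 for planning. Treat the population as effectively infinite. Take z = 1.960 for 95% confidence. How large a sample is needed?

770

With p = 0.74, p(1−p) = 0.1924.
n = z²·p(1−p)/E² = 1.960² × 0.1924 / 0.031² = 3.8416 × 0.1924 / 0.000961 ≈ 769.12.
Rounding up gives n = 770.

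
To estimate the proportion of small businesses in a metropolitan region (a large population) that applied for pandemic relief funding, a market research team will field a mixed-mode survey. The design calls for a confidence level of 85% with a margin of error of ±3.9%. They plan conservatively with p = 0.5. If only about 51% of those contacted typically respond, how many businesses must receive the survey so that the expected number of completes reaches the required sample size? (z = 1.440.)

Completed interviews needed: n₀ = 1.440² × 0.2500 / 0.039² ≈ 340.83 → 341.
At a 51% response rate, contacts needed = 341 / 0.51 ≈ 668.63 → 669.

669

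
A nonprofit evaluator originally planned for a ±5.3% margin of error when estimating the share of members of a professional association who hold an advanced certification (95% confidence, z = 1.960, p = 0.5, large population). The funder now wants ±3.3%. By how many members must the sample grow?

At ±5.3%: n = 1.960² × 0.2500 / 0.053² ≈ 341.90 → 342.
At ±3.3%: n = 1.960² × 0.2500 / 0.033² ≈ 881.91 → 882.
Additional respondents: 882 − 342 = 540.

540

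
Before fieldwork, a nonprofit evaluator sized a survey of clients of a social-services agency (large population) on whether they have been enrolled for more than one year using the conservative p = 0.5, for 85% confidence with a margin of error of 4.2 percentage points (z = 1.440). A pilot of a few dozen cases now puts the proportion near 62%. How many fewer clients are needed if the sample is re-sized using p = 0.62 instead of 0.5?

17

Conservative (p = 0.5): n = 1.440² × 0.25 / 0.042² ≈ 293.88 → 294.
Using p = 0.62: p(1−p) = 0.2356, so n = 1.440² × 0.2356 / 0.042² ≈ 276.95 → 277.
Reduction: 294 − 277 = 17.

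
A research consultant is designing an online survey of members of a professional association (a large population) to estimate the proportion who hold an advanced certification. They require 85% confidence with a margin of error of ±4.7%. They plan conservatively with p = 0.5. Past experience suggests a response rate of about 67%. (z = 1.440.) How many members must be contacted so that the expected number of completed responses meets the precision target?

Completed interviews needed: n₀ = 1.440² × 0.2500 / 0.047² ≈ 234.68 → 235.
At a 67% response rate, contacts needed = 235 / 0.67 ≈ 350.75 → 351.

351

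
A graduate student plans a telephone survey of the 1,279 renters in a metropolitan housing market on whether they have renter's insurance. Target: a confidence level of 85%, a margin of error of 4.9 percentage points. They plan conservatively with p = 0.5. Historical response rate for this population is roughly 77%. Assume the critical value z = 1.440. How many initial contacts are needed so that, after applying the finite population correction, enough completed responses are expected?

241

Completed interviews needed (unadjusted): n₀ = 1.440² × 0.2500 / 0.049² ≈ 215.91 → 216.
FPC for N = 1,279: n = 216 / (1 + 215/1279) = 216 / 1.1681 ≈ 184.92 → 185.
At a 77% response rate, contacts needed = 185 / 0.77 ≈ 240.26 → 241.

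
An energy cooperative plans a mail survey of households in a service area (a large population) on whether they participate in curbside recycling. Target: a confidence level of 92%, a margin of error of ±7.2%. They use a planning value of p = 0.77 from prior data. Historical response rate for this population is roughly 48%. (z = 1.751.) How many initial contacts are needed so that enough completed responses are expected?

219

Completed interviews needed: n₀ = 1.751² × 0.1771 / 0.072² ≈ 104.74 → 105.
At a 48% response rate, contacts needed = 105 / 0.48 ≈ 218.75 → 219.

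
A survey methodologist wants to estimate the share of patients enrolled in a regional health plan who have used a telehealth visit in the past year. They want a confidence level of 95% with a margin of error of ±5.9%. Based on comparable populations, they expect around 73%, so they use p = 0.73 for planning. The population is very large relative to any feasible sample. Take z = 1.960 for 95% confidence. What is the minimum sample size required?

218

With p = 0.73, p(1−p) = 0.1971.
n = z²·p(1−p)/E² = 1.960² × 0.1971 / 0.059² = 3.8416 × 0.1971 / 0.003481 ≈ 217.52.
Rounding up gives n = 218.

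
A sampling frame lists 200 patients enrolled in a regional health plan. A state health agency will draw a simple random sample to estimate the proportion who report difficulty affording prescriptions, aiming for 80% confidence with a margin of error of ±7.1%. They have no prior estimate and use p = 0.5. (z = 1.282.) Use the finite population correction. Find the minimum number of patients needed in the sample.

59

Unadjusted: n₀ = 1.282² × 0.50 × 0.50 / 0.071² ≈ 81.51, so n₀ = 82.
Finite population correction with N = 200: n = n₀ / (1 + (n₀−1)/N) = 82 / (1 + 81/200) = 82 / 1.4050 ≈ 58.36.
Rounding up, n = 59.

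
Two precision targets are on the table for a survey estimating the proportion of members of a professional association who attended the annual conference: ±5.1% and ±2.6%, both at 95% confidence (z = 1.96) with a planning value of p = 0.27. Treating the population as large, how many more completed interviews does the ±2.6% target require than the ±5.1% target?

At ±5.1%: n = 1.96² × 0.1971 / 0.051² ≈ 291.11 → 292.
At ±2.6%: n = 1.96² × 0.1971 / 0.026² ≈ 1120.09 → 1121.
Additional respondents: 1121 − 292 = 829.

829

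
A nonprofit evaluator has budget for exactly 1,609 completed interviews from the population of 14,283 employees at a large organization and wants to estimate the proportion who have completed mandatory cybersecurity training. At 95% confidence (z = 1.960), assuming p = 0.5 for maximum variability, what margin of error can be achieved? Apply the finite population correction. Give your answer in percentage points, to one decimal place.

2.3

Finite-population factor: (N−n)/(N−1) = (14283−1609)/(14283−1) = 0.8874.
SE(p̂) = √[p(1−p)/n · (N−n)/(N−1)] = √[0.2500/1609 × 0.8874] = 0.01174.
E = z × SE = 1.960 × 0.01174 = 0.02301 ≈ 2.3 percentage points.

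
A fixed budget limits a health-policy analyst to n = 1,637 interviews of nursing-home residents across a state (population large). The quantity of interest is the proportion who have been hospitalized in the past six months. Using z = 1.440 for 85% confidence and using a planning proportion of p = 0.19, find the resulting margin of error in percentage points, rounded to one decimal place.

1.4

SE(p̂) = √[p(1−p)/n] = √[0.1539/1637] = 0.00970.
E = z × SE = 1.440 × 0.00970 = 0.01396, or 1.4 percentage points.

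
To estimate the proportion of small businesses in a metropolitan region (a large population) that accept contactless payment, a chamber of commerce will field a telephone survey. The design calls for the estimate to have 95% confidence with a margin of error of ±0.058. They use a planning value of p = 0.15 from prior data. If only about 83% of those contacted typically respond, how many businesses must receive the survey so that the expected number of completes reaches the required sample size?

For 95% confidence, z = 1.960.
Completed interviews needed: n₀ = 1.960² × 0.1275 / 0.058² ≈ 145.60 → 146.
At an 83% response rate, contacts needed = 146 / 0.83 ≈ 175.90 → 176.

176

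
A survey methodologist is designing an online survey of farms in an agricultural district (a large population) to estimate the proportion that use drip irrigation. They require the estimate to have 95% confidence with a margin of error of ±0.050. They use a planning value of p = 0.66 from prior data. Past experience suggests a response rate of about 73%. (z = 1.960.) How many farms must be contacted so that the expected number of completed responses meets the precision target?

473

Completed interviews needed: n₀ = 1.960² × 0.2244 / 0.050² ≈ 344.82 → 345.
At a 73% response rate, contacts needed = 345 / 0.73 ≈ 472.60 → 473.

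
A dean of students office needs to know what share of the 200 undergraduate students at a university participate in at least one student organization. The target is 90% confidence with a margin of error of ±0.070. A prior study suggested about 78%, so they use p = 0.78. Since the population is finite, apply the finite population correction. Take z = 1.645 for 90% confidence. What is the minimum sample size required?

65

Unadjusted: n₀ = 1.645² × 0.78 × 0.22 / 0.070² ≈ 94.77, so n₀ = 95.
Finite population correction with N = 200: n = n₀ / (1 + (n₀−1)/N) = 95 / (1 + 94/200) = 95 / 1.4700 ≈ 64.63.
Rounding up, n = 65.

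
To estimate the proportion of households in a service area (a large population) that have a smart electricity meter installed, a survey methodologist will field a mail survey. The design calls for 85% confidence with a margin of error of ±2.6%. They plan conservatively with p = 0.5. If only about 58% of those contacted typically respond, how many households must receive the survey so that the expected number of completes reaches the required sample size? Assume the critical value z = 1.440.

Completed interviews needed: n₀ = 1.440² × 0.2500 / 0.026² ≈ 766.86 → 767.
At a 58% response rate, contacts needed = 767 / 0.58 ≈ 1322.41 → 1323.

1323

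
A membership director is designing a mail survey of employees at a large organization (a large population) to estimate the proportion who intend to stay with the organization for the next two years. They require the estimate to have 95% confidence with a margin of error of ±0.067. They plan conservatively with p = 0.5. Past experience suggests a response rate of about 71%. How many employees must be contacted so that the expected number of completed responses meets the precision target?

302

For 95% confidence, z = 1.960.
Completed interviews needed: n₀ = 1.960² × 0.2500 / 0.067² ≈ 213.95 → 214.
At a 71% response rate, contacts needed = 214 / 0.71 ≈ 301.41 → 302.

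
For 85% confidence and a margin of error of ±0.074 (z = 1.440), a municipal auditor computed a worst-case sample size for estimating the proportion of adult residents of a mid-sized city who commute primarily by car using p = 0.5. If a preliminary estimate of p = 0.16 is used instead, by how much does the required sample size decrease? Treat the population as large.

44

Conservative (p = 0.5): n = 1.440² × 0.25 / 0.074² ≈ 94.67 → 95.
Using p = 0.16: p(1−p) = 0.1344, so n = 1.440² × 0.1344 / 0.074² ≈ 50.89 → 51.
Reduction: 95 − 51 = 44.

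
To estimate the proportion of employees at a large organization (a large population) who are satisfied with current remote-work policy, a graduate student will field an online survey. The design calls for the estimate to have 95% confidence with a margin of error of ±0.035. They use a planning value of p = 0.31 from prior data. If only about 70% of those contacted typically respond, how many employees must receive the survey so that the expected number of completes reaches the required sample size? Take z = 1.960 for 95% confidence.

959

Completed interviews needed: n₀ = 1.960² × 0.2139 / 0.035² ≈ 670.79 → 671.
At a 70% response rate, contacts needed = 671 / 0.70 ≈ 958.57 → 959.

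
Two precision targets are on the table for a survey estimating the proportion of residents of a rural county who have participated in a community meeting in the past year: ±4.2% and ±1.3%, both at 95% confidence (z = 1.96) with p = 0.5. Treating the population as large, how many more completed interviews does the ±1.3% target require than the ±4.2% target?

At ±4.2%: n = 1.96² × 0.2500 / 0.042² ≈ 544.44 → 545.
At ±1.3%: n = 1.96² × 0.2500 / 0.013² ≈ 5682.84 → 5683.
Additional respondents: 5683 − 545 = 5138.

5138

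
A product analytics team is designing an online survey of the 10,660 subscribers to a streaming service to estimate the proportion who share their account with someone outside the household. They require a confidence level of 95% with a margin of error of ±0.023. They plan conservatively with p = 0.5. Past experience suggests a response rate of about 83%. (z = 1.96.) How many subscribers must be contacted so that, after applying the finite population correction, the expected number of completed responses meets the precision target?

Completed interviews needed (unadjusted): n₀ = 1.96² × 0.2500 / 0.023² ≈ 1815.50 → 1816.
FPC for N = 10,660: n = 1816 / (1 + 1815/10660) = 1816 / 1.1703 ≈ 1551.79 → 1552.
At an 83% response rate, contacts needed = 1552 / 0.83 ≈ 1869.88 → 1870.

1870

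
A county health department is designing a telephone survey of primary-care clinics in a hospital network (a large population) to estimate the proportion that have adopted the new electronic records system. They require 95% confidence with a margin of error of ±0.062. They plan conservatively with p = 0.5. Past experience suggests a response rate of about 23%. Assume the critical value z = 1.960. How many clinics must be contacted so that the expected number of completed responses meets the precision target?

1087

Completed interviews needed: n₀ = 1.960² × 0.2500 / 0.062² ≈ 249.84 → 250.
At a 23% response rate, contacts needed = 250 / 0.23 ≈ 1086.96 → 1087.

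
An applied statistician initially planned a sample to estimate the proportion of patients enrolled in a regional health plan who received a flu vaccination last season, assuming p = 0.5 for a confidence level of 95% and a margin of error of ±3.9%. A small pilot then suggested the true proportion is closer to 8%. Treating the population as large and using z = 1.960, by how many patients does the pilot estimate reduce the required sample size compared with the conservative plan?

446

Conservative (p = 0.5): n = 1.960² × 0.25 / 0.039² ≈ 631.43 → 632.
Using p = 0.08: p(1−p) = 0.0736, so n = 1.960² × 0.0736 / 0.039² ≈ 185.89 → 186.
Reduction: 632 − 186 = 446.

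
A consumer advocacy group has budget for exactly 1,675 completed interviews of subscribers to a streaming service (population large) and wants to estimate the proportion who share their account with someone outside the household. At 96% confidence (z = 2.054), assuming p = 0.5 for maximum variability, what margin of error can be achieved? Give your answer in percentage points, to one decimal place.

SE(p̂) = √[p(1−p)/n] = √[0.2500/1675] = 0.01222.
E = z × SE = 2.054 × 0.01222 = 0.02509, or 2.5 percentage points.

2.5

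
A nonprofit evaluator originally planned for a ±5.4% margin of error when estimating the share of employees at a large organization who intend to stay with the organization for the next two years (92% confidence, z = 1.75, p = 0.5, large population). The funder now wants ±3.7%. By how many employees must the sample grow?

At ±5.4%: n = 1.75² × 0.2500 / 0.054² ≈ 262.56 → 263.
At ±3.7%: n = 1.75² × 0.2500 / 0.037² ≈ 559.26 → 560.
Additional respondents: 560 − 263 = 297.

297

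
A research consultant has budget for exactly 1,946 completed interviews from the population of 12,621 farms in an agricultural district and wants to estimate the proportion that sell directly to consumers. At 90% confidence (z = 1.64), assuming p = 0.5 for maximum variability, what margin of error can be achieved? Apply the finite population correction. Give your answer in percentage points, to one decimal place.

Finite-population factor: (N−n)/(N−1) = (12621−1946)/(12621−1) = 0.8459.
SE(p̂) = √[p(1−p)/n · (N−n)/(N−1)] = √[0.2500/1946 × 0.8459] = 0.01042.
E = z × SE = 1.64 × 0.01042 = 0.01710 ≈ 1.7 percentage points.

1.7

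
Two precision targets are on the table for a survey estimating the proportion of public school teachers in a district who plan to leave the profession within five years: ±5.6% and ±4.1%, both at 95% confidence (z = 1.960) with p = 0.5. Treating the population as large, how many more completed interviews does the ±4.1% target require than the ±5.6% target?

At ±5.6%: n = 1.960² × 0.2500 / 0.056² ≈ 306.25 → 307.
At ±4.1%: n = 1.960² × 0.2500 / 0.041² ≈ 571.33 → 572.
Additional respondents: 572 − 307 = 265.

265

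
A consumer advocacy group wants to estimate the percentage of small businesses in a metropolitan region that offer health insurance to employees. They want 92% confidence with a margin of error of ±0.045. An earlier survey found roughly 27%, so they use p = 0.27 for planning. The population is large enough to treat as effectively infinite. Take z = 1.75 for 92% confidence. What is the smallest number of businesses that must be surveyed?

299

With p = 0.27, p(1−p) = 0.1971.
n = z²·p(1−p)/E² = 1.75² × 0.1971 / 0.045² = 3.0625 × 0.1971 / 0.002025 ≈ 298.08.
Rounding up gives n = 299.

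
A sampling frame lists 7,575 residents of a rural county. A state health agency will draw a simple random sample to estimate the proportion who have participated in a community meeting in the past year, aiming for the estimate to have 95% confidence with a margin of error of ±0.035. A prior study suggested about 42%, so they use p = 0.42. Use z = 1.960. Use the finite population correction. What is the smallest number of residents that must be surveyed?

Unadjusted: n₀ = 1.960² × 0.42 × 0.58 / 0.035² ≈ 763.93, so n₀ = 764.
Finite population correction with N = 7,575: n = n₀ / (1 + (n₀−1)/N) = 764 / (1 + 763/7575) = 764 / 1.1007 ≈ 694.09.
Rounding up, n = 695.

695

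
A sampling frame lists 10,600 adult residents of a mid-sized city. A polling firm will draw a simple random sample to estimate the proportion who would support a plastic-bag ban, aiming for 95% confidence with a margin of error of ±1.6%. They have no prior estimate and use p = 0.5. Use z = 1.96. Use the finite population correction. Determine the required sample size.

Unadjusted: n₀ = 1.96² × 0.50 × 0.50 / 0.016² ≈ 3751.56, so n₀ = 3752.
Finite population correction with N = 10,600: n = n₀ / (1 + (n₀−1)/N) = 3752 / (1 + 3751/10600) = 3752 / 1.3539 ≈ 2771.32.
Rounding up, n = 2772.

2772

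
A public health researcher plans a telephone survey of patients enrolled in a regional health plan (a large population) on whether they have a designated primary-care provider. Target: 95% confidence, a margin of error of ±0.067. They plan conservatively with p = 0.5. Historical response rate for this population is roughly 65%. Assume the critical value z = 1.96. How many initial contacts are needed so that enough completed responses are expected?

Completed interviews needed: n₀ = 1.96² × 0.2500 / 0.067² ≈ 213.95 → 214.
At a 65% response rate, contacts needed = 214 / 0.65 ≈ 329.23 → 330.

330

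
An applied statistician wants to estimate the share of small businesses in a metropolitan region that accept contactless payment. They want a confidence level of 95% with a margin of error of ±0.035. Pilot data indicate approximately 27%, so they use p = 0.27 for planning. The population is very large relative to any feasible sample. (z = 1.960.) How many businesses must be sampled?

619

With p = 0.27, p(1−p) = 0.1971.
n = z²·p(1−p)/E² = 1.960² × 0.1971 / 0.035² = 3.8416 × 0.1971 / 0.001225 ≈ 618.11.
Rounding up gives n = 619.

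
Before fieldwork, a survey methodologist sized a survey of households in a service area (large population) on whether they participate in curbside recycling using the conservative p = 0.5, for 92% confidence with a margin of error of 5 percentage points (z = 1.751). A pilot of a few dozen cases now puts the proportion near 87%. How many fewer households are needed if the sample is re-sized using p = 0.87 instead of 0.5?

168

Conservative (p = 0.5): n = 1.751² × 0.25 / 0.050² ≈ 306.60 → 307.
Using p = 0.87: p(1−p) = 0.1131, so n = 1.751² × 0.1131 / 0.050² ≈ 138.71 → 139.
Reduction: 307 − 139 = 168.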